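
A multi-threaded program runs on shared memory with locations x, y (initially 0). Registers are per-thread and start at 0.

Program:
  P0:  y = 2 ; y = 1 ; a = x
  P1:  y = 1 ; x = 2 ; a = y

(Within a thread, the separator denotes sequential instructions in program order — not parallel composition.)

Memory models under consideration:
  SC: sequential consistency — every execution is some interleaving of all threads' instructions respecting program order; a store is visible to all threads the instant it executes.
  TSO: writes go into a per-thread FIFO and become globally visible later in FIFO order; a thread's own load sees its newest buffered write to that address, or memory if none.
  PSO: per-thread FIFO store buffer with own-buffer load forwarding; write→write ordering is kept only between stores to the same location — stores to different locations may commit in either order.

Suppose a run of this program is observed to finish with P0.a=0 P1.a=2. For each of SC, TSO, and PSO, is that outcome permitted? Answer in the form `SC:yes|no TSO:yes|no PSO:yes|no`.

outcome vector order: (P0.a,P1.a)
[SC] allowed = {01, 21, 22}
[TSO] allowed = {01, 02, 21, 22}
[PSO] allowed = {01, 02, 21, 22}
target 02 ∈ {TSO,PSO}

SC:no TSO:yes PSO:yes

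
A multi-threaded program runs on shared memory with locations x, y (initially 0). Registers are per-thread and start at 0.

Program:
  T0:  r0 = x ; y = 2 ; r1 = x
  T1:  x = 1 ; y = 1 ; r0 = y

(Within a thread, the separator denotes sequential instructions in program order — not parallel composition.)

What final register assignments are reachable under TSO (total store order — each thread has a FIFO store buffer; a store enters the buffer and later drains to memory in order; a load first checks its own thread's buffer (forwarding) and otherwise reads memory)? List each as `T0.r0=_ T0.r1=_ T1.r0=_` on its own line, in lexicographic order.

outcome vector order: (T0.r0,T0.r1,T1.r0)
|TSO outcomes| = 6

T0.r0=0 T0.r1=0 T1.r0=1
T0.r0=0 T0.r1=0 T1.r0=2
T0.r0=0 T0.r1=1 T1.r0=1
T0.r0=0 T0.r1=1 T1.r0=2
T0.r0=1 T0.r1=1 T1.r0=1
T0.r0=1 T0.r1=1 T1.r0=2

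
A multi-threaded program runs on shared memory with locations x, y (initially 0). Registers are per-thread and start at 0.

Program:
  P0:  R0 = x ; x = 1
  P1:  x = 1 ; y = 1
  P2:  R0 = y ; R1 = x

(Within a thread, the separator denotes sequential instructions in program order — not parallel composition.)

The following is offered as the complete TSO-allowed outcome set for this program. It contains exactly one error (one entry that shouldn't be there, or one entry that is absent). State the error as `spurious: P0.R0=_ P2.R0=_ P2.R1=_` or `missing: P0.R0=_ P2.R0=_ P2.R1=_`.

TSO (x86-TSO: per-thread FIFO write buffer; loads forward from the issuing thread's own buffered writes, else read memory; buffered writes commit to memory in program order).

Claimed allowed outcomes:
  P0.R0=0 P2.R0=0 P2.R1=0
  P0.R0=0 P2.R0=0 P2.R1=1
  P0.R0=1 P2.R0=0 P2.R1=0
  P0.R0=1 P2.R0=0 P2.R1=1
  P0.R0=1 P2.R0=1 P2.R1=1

missing: P0.R0=0 P2.R0=1 P2.R1=1

outcome vector order: (P0.R0,P2.R0,P2.R1)
[TSO] allowed = {0/0/0; 0/0/1; 0/1/1; 1/0/0; 1/0/1; 1/1/1}
TSO∖claimed = {0/1/1}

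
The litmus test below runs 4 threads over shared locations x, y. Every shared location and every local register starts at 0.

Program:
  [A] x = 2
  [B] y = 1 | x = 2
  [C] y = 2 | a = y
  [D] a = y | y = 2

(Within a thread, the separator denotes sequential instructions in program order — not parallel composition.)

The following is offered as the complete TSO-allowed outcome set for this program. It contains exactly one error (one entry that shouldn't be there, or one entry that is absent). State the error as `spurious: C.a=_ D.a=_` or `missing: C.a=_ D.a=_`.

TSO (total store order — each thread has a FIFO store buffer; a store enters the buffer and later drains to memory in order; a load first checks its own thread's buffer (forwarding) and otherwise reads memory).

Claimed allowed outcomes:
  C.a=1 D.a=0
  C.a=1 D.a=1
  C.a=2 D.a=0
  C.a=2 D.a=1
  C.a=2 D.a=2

missing: C.a=1 D.a=2

outcome vector order: (C.a,D.a)
under TSO → 1/0, 1/1, 1/2, 2/0, 2/1, 2/2
TSO∖claimed = {1/2}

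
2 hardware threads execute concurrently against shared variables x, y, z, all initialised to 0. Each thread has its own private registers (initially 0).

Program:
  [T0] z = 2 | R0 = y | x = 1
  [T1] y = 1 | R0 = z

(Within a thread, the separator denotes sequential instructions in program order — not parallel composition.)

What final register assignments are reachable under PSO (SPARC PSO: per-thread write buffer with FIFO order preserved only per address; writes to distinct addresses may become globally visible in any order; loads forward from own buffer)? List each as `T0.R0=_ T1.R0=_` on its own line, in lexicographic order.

T0.R0=0 T1.R0=0
T0.R0=0 T1.R0=2
T0.R0=1 T1.R0=0
T0.R0=1 T1.R0=2

outcome vector order: (T0.R0,T1.R0)
|PSO outcomes| = 4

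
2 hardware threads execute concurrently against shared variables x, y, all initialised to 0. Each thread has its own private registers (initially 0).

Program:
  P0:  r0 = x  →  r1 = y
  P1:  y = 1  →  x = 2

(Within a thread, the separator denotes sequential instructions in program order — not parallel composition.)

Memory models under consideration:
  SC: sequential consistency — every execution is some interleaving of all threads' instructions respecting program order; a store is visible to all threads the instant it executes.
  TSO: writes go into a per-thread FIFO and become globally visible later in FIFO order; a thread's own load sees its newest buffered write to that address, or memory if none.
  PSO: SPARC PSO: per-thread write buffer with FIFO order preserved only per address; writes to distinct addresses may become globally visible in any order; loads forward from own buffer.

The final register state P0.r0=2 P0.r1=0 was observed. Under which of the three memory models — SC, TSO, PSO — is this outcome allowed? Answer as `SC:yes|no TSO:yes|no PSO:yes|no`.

SC:no TSO:no PSO:yes

outcome vector order: (P0.r0,P0.r1)
SC (3): (0,0); (0,1); (2,1)
TSO (3): (0,0); (0,1); (2,1)
PSO (4): (0,0); (0,1); (2,0); (2,1)
target (2,0) ∈ {PSO}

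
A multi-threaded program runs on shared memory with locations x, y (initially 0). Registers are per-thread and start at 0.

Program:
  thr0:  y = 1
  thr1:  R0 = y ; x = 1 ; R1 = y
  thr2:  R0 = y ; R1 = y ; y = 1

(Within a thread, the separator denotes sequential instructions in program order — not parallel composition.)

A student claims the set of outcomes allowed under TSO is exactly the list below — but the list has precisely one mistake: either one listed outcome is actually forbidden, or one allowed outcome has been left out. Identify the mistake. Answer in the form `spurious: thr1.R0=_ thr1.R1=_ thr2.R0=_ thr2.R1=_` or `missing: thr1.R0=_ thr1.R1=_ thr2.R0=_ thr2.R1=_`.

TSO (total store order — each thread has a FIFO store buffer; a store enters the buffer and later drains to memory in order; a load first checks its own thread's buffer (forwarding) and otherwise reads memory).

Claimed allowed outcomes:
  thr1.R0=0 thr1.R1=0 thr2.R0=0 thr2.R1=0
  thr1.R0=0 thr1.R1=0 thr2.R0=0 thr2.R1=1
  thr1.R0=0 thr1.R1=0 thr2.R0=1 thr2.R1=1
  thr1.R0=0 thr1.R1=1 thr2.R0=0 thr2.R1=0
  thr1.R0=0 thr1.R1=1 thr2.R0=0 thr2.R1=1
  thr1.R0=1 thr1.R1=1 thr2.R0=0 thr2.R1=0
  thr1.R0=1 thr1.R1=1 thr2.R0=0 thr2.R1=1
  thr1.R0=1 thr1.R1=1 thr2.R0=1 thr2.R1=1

outcome vector order: (thr1.R0,thr1.R1,thr2.R0,thr2.R1)
TSO (9): (0,0,0,0), (0,0,0,1), (0,0,1,1), (0,1,0,0), (0,1,0,1), (0,1,1,1), (1,1,0,0), (1,1,0,1), (1,1,1,1)
TSO∖claimed = {(0,1,1,1)}

missing: thr1.R0=0 thr1.R1=1 thr2.R0=1 thr2.R1=1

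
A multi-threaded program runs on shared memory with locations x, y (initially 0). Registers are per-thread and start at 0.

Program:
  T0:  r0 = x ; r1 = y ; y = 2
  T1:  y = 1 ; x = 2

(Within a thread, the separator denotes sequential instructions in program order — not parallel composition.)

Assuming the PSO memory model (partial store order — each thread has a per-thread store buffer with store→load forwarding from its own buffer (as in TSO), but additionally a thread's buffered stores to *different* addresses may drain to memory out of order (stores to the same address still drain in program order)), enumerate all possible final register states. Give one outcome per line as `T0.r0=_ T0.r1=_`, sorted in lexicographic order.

T0.r0=0 T0.r1=0
T0.r0=0 T0.r1=1
T0.r0=2 T0.r1=0
T0.r0=2 T0.r1=1

outcome vector order: (T0.r0,T0.r1)
|PSO outcomes| = 4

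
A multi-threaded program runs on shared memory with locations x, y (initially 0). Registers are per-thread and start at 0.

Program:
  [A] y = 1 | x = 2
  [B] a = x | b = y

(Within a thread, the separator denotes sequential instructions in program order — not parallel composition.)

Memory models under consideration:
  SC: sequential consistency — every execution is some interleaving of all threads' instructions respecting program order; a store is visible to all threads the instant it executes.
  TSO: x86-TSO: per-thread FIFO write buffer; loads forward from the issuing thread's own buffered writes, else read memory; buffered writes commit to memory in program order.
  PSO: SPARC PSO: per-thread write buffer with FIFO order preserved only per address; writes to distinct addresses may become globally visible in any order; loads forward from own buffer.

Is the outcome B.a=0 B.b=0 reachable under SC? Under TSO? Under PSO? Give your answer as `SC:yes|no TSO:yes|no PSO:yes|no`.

SC:yes TSO:yes PSO:yes

outcome vector order: (B.a,B.b)
SC (3): 00, 01, 21
TSO (3): 00, 01, 21
PSO (4): 00, 01, 20, 21
target 00 ∈ {SC,TSO,PSO}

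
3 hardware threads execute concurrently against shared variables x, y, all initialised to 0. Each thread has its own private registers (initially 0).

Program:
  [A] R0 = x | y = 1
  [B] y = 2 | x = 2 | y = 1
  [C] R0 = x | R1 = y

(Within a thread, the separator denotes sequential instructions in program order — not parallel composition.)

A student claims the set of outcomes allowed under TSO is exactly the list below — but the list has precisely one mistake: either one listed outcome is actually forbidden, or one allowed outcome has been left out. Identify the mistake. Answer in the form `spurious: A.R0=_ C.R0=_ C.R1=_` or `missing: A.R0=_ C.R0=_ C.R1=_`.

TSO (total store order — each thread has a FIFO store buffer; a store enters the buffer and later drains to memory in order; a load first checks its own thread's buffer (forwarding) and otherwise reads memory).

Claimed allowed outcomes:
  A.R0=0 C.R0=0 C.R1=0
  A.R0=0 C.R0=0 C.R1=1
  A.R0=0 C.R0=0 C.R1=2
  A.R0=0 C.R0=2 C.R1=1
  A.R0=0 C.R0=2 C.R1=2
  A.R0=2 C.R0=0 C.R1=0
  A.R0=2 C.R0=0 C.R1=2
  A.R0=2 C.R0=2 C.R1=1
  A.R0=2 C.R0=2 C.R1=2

missing: A.R0=2 C.R0=0 C.R1=1

outcome vector order: (A.R0,C.R0,C.R1)
under TSO → 000, 001, 002, 021, 022, 200, 201, 202, 221, 222
TSO∖claimed = {201}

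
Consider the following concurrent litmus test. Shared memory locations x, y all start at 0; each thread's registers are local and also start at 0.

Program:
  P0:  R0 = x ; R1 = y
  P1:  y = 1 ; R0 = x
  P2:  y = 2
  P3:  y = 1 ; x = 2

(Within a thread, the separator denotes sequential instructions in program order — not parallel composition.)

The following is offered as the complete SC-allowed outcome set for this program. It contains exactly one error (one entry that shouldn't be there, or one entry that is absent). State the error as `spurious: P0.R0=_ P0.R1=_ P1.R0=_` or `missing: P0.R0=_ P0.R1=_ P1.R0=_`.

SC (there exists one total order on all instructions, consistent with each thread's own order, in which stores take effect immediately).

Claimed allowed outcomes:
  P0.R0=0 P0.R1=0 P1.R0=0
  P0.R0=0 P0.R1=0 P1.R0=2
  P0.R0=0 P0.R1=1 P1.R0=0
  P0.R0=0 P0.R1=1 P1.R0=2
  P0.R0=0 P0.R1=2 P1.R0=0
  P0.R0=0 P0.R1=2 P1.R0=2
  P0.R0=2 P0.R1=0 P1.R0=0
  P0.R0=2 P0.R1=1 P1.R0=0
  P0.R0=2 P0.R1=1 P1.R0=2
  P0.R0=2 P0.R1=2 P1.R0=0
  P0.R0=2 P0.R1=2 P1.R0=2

spurious: P0.R0=2 P0.R1=0 P1.R0=0

outcome vector order: (P0.R0,P0.R1,P1.R0)
SC: 10 outcomes — {0/0/0, 0/0/2, 0/1/0, 0/1/2, 0/2/0, 0/2/2, 2/1/0, 2/1/2, 2/2/0, 2/2/2}
claimed∖SC = {2/0/0}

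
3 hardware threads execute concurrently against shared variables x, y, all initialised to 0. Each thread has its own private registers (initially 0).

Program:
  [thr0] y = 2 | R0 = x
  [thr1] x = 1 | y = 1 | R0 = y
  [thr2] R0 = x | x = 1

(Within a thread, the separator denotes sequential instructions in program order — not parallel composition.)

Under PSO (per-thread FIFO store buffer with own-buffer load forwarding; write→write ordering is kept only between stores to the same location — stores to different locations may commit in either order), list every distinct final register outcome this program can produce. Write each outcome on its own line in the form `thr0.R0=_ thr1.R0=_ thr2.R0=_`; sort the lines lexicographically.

thr0.R0=0 thr1.R0=1 thr2.R0=0
thr0.R0=0 thr1.R0=1 thr2.R0=1
thr0.R0=0 thr1.R0=2 thr2.R0=0
thr0.R0=0 thr1.R0=2 thr2.R0=1
thr0.R0=1 thr1.R0=1 thr2.R0=0
thr0.R0=1 thr1.R0=1 thr2.R0=1
thr0.R0=1 thr1.R0=2 thr2.R0=0
thr0.R0=1 thr1.R0=2 thr2.R0=1

outcome vector order: (thr0.R0,thr1.R0,thr2.R0)
|PSO outcomes| = 8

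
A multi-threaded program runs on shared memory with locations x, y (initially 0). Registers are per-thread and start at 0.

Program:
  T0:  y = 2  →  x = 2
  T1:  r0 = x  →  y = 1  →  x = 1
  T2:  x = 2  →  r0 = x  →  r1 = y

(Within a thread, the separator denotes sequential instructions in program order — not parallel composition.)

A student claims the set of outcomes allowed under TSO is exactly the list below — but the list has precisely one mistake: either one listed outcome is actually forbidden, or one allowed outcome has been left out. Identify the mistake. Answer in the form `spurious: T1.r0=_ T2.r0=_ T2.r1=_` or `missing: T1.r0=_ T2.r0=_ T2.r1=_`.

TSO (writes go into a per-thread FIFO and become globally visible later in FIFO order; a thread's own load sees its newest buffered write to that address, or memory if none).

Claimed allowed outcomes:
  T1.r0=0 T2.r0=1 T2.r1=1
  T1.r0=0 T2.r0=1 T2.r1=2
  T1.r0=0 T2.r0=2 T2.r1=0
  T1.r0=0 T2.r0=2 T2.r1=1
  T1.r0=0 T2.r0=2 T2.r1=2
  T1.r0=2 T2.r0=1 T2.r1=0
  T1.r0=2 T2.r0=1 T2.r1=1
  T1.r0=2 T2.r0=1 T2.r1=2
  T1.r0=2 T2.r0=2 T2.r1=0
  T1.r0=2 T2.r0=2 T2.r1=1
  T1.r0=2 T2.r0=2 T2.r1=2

spurious: T1.r0=2 T2.r0=1 T2.r1=0

outcome vector order: (T1.r0,T2.r0,T2.r1)
TSO (10): <0 1 1>; <0 1 2>; <0 2 0>; <0 2 1>; <0 2 2>; <2 1 1>; <2 1 2>; <2 2 0>; <2 2 1>; <2 2 2>
claimed∖TSO = {<2 1 0>}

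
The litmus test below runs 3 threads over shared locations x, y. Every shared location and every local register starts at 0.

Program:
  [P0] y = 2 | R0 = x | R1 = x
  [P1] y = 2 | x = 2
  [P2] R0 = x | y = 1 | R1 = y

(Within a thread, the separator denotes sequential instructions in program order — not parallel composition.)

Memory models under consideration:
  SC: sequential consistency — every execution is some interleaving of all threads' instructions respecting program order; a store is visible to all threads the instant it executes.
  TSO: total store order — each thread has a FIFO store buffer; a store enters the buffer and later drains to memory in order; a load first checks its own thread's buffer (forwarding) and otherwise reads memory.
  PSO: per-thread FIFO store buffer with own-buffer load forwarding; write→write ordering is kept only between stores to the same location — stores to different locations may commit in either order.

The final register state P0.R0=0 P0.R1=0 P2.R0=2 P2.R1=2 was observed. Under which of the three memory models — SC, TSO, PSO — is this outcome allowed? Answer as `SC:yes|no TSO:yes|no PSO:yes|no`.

outcome vector order: (P0.R0,P0.R1,P2.R0,P2.R1)
SC: 10 outcomes — {0/0/0/1, 0/0/0/2, 0/0/2/1, 0/2/0/1, 0/2/0/2, 0/2/2/1, 2/2/0/1, 2/2/0/2, 2/2/2/1, 2/2/2/2}
TSO: 12 outcomes — {0/0/0/1, 0/0/0/2, 0/0/2/1, 0/0/2/2, 0/2/0/1, 0/2/0/2, 0/2/2/1, 0/2/2/2, 2/2/0/1, 2/2/0/2, 2/2/2/1, 2/2/2/2}
PSO: 12 outcomes — {0/0/0/1, 0/0/0/2, 0/0/2/1, 0/0/2/2, 0/2/0/1, 0/2/0/2, 0/2/2/1, 0/2/2/2, 2/2/0/1, 2/2/0/2, 2/2/2/1, 2/2/2/2}
target 0/0/2/2 ∈ {TSO,PSO}

SC:no TSO:yes PSO:yes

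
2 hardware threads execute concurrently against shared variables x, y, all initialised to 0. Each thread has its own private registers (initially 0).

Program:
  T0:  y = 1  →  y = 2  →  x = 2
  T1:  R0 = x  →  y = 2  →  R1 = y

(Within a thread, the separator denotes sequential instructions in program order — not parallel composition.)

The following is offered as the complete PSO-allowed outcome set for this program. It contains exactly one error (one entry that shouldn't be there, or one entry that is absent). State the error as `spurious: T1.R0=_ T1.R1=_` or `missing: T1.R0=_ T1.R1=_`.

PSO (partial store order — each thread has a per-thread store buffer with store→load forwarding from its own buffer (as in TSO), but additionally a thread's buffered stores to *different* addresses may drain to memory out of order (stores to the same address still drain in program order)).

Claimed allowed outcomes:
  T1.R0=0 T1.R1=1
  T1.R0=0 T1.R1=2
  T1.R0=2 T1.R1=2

missing: T1.R0=2 T1.R1=1

outcome vector order: (T1.R0,T1.R1)
[PSO] allowed = {(0,1), (0,2), (2,1), (2,2)}
PSO∖claimed = {(2,1)}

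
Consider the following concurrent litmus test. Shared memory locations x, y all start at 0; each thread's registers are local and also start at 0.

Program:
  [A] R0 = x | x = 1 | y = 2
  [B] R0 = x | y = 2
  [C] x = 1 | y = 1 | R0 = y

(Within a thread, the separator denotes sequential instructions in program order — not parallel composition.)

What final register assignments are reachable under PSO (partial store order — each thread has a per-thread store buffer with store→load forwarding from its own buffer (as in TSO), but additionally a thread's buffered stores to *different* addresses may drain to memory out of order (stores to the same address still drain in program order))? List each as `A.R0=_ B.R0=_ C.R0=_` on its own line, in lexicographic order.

A.R0=0 B.R0=0 C.R0=1
A.R0=0 B.R0=0 C.R0=2
A.R0=0 B.R0=1 C.R0=1
A.R0=0 B.R0=1 C.R0=2
A.R0=1 B.R0=0 C.R0=1
A.R0=1 B.R0=0 C.R0=2
A.R0=1 B.R0=1 C.R0=1
A.R0=1 B.R0=1 C.R0=2

outcome vector order: (A.R0,B.R0,C.R0)
|PSO outcomes| = 8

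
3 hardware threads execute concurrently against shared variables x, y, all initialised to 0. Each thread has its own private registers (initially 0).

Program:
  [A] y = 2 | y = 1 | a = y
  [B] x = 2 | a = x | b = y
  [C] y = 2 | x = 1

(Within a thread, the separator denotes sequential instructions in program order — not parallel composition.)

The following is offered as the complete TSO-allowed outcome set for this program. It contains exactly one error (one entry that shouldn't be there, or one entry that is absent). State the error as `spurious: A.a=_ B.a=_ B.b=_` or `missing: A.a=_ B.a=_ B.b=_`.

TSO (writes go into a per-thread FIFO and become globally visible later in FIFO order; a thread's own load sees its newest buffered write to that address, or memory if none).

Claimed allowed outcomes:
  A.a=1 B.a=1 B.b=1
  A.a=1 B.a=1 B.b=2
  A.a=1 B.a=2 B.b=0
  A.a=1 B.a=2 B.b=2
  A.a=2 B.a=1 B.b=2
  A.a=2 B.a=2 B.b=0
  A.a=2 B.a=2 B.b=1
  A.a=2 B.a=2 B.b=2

outcome vector order: (A.a,B.a,B.b)
TSO: 9 outcomes — {<1 1 1>; <1 1 2>; <1 2 0>; <1 2 1>; <1 2 2>; <2 1 2>; <2 2 0>; <2 2 1>; <2 2 2>}
TSO∖claimed = {<1 2 1>}

missing: A.a=1 B.a=2 B.b=1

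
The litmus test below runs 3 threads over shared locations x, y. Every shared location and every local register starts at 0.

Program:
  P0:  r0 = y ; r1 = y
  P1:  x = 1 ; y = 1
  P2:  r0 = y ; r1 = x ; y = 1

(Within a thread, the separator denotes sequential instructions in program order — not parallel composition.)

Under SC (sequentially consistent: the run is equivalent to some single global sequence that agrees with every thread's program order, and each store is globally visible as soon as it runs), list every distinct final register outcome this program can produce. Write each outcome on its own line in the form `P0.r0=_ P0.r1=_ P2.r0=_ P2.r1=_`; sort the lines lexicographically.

P0.r0=0 P0.r1=0 P2.r0=0 P2.r1=0
P0.r0=0 P0.r1=0 P2.r0=0 P2.r1=1
P0.r0=0 P0.r1=0 P2.r0=1 P2.r1=1
P0.r0=0 P0.r1=1 P2.r0=0 P2.r1=0
P0.r0=0 P0.r1=1 P2.r0=0 P2.r1=1
P0.r0=0 P0.r1=1 P2.r0=1 P2.r1=1
P0.r0=1 P0.r1=1 P2.r0=0 P2.r1=0
P0.r0=1 P0.r1=1 P2.r0=0 P2.r1=1
P0.r0=1 P0.r1=1 P2.r0=1 P2.r1=1

outcome vector order: (P0.r0,P0.r1,P2.r0,P2.r1)
|SC outcomes| = 9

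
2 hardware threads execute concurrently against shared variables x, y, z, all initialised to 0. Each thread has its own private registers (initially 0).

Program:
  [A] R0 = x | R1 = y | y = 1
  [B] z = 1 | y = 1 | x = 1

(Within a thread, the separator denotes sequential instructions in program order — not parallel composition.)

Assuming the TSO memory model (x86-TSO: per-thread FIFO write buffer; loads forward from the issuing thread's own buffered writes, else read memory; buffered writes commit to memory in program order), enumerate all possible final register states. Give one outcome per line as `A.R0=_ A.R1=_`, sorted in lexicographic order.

outcome vector order: (A.R0,A.R1)
|TSO outcomes| = 3

A.R0=0 A.R1=0
A.R0=0 A.R1=1
A.R0=1 A.R1=1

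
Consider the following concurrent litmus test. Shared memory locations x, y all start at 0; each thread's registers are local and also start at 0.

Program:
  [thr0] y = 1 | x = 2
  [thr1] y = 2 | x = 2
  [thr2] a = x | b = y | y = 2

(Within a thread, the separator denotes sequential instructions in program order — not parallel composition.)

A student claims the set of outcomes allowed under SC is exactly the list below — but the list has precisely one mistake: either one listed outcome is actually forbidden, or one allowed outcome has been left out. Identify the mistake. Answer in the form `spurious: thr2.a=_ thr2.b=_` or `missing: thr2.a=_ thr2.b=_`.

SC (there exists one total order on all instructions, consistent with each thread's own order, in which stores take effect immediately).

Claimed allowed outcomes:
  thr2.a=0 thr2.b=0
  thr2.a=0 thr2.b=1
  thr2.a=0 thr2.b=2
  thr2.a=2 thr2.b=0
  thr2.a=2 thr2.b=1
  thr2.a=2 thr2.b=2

outcome vector order: (thr2.a,thr2.b)
[SC] allowed = {(0,0) (0,1) (0,2) (2,1) (2,2)}
claimed∖SC = {(2,0)}

spurious: thr2.a=2 thr2.b=0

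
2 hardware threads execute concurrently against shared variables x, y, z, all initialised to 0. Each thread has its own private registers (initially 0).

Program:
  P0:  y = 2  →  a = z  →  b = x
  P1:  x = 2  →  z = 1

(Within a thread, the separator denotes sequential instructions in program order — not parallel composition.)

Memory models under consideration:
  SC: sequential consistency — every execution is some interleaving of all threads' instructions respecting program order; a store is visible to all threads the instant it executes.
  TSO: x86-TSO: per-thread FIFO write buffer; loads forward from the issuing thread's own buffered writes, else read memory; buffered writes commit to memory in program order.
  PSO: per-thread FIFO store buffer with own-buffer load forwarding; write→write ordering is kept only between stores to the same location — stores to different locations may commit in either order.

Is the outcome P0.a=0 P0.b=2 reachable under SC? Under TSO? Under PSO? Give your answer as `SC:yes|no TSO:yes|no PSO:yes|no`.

SC:yes TSO:yes PSO:yes

outcome vector order: (P0.a,P0.b)
SC (3): <0 0>; <0 2>; <1 2>
TSO (3): <0 0>; <0 2>; <1 2>
PSO (4): <0 0>; <0 2>; <1 0>; <1 2>
target <0 2> ∈ {SC,TSO,PSO}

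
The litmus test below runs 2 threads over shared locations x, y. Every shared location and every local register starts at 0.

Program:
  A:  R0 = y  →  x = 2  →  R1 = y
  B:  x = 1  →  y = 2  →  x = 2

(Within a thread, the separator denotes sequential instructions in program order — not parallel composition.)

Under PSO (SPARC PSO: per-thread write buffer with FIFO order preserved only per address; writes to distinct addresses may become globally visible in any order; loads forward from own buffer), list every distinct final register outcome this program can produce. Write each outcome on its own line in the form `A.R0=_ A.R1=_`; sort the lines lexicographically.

outcome vector order: (A.R0,A.R1)
|PSO outcomes| = 3

A.R0=0 A.R1=0
A.R0=0 A.R1=2
A.R0=2 A.R1=2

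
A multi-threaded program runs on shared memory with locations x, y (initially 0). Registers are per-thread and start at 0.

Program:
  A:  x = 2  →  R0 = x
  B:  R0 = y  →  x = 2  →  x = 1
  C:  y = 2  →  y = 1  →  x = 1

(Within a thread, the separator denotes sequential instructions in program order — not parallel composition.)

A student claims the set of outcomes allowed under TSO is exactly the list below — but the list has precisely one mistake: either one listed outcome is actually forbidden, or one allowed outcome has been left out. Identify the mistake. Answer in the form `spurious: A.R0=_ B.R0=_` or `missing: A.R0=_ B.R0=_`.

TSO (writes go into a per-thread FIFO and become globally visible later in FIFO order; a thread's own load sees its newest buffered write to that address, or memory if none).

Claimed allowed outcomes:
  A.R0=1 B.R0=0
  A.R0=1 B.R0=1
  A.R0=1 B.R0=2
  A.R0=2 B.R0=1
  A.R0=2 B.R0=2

missing: A.R0=2 B.R0=0

outcome vector order: (A.R0,B.R0)
TSO (6): 10, 11, 12, 20, 21, 22
TSO∖claimed = {20}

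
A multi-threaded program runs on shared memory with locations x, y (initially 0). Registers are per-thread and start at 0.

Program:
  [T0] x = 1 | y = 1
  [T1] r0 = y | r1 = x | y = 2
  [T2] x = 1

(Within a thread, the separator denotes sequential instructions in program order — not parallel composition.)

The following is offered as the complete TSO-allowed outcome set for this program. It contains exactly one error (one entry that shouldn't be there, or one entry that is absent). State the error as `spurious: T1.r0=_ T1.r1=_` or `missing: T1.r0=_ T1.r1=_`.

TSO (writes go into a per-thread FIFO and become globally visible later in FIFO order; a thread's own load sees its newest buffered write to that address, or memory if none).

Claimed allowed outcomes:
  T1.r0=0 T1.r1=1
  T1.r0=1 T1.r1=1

outcome vector order: (T1.r0,T1.r1)
TSO: 3 outcomes — {0/0, 0/1, 1/1}
TSO∖claimed = {0/0}

missing: T1.r0=0 T1.r1=0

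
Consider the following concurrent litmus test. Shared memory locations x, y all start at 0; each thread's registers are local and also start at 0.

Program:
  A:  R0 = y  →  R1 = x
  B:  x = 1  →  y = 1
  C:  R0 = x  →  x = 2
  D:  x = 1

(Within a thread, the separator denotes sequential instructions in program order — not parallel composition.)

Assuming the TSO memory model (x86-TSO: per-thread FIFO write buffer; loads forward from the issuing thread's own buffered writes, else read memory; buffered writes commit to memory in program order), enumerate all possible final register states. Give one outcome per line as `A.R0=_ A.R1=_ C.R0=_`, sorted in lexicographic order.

A.R0=0 A.R1=0 C.R0=0
A.R0=0 A.R1=0 C.R0=1
A.R0=0 A.R1=1 C.R0=0
A.R0=0 A.R1=1 C.R0=1
A.R0=0 A.R1=2 C.R0=0
A.R0=0 A.R1=2 C.R0=1
A.R0=1 A.R1=1 C.R0=0
A.R0=1 A.R1=1 C.R0=1
A.R0=1 A.R1=2 C.R0=0
A.R0=1 A.R1=2 C.R0=1

outcome vector order: (A.R0,A.R1,C.R0)
|TSO outcomes| = 10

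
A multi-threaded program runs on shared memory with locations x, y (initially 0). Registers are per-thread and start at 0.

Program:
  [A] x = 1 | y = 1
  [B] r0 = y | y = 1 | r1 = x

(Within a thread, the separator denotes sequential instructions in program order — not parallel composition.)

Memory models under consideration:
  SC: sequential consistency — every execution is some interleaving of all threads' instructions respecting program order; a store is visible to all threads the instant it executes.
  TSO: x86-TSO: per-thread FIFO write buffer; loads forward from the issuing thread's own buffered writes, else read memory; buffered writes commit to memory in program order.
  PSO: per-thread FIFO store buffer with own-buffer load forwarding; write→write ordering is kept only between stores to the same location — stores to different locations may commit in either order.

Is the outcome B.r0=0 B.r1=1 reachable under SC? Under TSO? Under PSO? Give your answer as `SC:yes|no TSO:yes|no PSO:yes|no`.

SC:yes TSO:yes PSO:yes

outcome vector order: (B.r0,B.r1)
[SC] allowed = {(0,0), (0,1), (1,1)}
[TSO] allowed = {(0,0), (0,1), (1,1)}
[PSO] allowed = {(0,0), (0,1), (1,0), (1,1)}
target (0,1) ∈ {SC,TSO,PSO}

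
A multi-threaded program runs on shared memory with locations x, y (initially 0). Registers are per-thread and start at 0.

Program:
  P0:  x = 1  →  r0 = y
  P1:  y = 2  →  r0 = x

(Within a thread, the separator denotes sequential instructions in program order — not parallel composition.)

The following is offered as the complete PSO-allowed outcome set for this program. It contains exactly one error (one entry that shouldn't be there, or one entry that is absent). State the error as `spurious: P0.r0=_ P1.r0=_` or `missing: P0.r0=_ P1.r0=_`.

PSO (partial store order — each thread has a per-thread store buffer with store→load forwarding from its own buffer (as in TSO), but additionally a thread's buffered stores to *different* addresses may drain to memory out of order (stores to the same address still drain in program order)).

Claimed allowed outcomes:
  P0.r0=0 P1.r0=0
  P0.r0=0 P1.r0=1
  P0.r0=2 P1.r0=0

missing: P0.r0=2 P1.r0=1

outcome vector order: (P0.r0,P1.r0)
PSO (4): 00; 01; 20; 21
PSO∖claimed = {21}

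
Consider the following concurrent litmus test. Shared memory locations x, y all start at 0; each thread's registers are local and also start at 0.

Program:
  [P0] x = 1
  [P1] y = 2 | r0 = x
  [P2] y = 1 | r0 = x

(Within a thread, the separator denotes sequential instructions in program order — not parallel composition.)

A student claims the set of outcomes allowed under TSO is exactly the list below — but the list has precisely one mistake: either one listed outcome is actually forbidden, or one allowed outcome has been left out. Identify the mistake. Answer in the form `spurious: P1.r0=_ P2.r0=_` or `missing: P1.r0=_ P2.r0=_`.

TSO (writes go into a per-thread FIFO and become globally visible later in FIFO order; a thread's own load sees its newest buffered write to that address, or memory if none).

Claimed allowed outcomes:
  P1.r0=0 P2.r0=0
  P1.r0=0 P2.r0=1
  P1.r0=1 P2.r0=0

outcome vector order: (P1.r0,P2.r0)
TSO (4): 0/0; 0/1; 1/0; 1/1
TSO∖claimed = {1/1}

missing: P1.r0=1 P2.r0=1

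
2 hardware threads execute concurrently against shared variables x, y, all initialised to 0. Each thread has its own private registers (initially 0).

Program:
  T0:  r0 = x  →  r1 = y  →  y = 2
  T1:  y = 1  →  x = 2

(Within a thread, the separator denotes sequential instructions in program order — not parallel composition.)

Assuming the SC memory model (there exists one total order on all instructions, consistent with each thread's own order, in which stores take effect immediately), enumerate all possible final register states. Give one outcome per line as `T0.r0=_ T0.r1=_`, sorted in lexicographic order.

outcome vector order: (T0.r0,T0.r1)
|SC outcomes| = 3

T0.r0=0 T0.r1=0
T0.r0=0 T0.r1=1
T0.r0=2 T0.r1=1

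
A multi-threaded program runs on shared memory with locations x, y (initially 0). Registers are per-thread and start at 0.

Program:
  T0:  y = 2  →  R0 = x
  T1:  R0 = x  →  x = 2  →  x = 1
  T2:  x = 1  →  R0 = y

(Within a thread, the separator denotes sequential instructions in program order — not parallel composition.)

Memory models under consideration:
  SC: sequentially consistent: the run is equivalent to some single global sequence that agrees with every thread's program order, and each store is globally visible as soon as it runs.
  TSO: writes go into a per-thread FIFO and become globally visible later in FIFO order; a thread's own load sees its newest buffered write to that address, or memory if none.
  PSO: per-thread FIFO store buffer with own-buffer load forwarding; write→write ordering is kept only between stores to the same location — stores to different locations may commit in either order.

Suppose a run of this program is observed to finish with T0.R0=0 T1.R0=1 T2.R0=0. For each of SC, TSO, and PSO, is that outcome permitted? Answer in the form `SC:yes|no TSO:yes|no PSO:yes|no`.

outcome vector order: (T0.R0,T1.R0,T2.R0)
SC: 10 outcomes — {<0 0 2>; <0 1 2>; <1 0 0>; <1 0 2>; <1 1 0>; <1 1 2>; <2 0 0>; <2 0 2>; <2 1 0>; <2 1 2>}
TSO: 12 outcomes — {<0 0 0>; <0 0 2>; <0 1 0>; <0 1 2>; <1 0 0>; <1 0 2>; <1 1 0>; <1 1 2>; <2 0 0>; <2 0 2>; <2 1 0>; <2 1 2>}
PSO: 12 outcomes — {<0 0 0>; <0 0 2>; <0 1 0>; <0 1 2>; <1 0 0>; <1 0 2>; <1 1 0>; <1 1 2>; <2 0 0>; <2 0 2>; <2 1 0>; <2 1 2>}
target <0 1 0> ∈ {TSO,PSO}

SC:no TSO:yes PSO:yes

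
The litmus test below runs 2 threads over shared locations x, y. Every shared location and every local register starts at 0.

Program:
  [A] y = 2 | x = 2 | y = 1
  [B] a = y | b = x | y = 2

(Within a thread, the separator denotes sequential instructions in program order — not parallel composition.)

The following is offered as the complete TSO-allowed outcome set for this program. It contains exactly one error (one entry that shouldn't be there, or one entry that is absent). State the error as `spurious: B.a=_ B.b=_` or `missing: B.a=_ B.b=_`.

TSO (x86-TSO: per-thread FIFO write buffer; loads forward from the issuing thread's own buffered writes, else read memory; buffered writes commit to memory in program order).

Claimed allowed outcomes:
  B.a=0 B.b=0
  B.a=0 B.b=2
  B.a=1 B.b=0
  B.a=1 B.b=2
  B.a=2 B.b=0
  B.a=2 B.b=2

outcome vector order: (B.a,B.b)
TSO (5): <0 0>, <0 2>, <1 2>, <2 0>, <2 2>
claimed∖TSO = {<1 0>}

spurious: B.a=1 B.b=0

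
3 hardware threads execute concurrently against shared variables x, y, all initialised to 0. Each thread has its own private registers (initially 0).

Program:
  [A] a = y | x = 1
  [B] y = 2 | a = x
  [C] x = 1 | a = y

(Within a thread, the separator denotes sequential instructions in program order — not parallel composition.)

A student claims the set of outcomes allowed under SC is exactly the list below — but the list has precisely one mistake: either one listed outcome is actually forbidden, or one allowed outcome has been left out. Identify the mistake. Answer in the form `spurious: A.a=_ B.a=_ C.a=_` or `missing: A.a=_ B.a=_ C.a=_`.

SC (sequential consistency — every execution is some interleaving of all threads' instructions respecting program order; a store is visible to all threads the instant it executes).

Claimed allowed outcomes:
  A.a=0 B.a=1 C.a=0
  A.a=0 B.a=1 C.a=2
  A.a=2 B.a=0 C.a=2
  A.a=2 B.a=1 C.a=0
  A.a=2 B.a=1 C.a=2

missing: A.a=0 B.a=0 C.a=2

outcome vector order: (A.a,B.a,C.a)
under SC → <0 0 2>, <0 1 0>, <0 1 2>, <2 0 2>, <2 1 0>, <2 1 2>
SC∖claimed = {<0 0 2>}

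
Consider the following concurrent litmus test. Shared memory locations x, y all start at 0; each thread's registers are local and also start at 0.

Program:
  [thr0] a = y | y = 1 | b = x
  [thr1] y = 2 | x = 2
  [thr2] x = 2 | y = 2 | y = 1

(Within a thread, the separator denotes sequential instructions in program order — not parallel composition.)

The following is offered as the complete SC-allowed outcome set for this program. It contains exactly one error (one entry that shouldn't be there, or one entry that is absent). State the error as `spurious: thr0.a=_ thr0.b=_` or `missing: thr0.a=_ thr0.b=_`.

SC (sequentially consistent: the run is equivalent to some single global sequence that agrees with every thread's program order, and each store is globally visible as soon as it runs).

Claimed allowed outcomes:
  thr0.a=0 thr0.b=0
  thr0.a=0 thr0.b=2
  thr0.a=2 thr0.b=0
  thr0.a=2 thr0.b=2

missing: thr0.a=1 thr0.b=2

outcome vector order: (thr0.a,thr0.b)
under SC → 00, 02, 12, 20, 22
SC∖claimed = {12}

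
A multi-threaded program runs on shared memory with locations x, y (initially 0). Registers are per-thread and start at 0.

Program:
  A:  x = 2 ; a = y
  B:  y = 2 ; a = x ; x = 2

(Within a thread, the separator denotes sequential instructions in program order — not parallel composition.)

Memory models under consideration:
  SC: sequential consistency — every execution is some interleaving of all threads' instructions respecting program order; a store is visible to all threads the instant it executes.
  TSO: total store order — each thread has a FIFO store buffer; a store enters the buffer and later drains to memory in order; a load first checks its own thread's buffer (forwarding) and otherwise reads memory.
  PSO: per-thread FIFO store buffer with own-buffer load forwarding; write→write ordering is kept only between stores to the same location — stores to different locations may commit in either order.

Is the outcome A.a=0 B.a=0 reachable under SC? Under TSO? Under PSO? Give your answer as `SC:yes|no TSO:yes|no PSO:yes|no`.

outcome vector order: (A.a,B.a)
under SC → 0/2, 2/0, 2/2
under TSO → 0/0, 0/2, 2/0, 2/2
under PSO → 0/0, 0/2, 2/0, 2/2
target 0/0 ∈ {TSO,PSO}

SC:no TSO:yes PSO:yes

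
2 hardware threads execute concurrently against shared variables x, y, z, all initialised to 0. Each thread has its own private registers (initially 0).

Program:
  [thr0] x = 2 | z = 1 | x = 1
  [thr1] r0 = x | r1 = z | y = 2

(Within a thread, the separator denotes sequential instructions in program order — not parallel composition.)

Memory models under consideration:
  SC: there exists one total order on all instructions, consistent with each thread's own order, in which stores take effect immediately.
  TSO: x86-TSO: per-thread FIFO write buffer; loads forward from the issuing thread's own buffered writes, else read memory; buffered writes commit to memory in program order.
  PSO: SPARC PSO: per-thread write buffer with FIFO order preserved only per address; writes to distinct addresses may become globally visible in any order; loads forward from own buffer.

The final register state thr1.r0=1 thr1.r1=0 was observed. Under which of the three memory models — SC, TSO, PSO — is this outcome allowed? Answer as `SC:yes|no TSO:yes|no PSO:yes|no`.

outcome vector order: (thr1.r0,thr1.r1)
SC: 5 outcomes — {0/0 0/1 1/1 2/0 2/1}
TSO: 5 outcomes — {0/0 0/1 1/1 2/0 2/1}
PSO: 6 outcomes — {0/0 0/1 1/0 1/1 2/0 2/1}
target 1/0 ∈ {PSO}

SC:no TSO:no PSO:yes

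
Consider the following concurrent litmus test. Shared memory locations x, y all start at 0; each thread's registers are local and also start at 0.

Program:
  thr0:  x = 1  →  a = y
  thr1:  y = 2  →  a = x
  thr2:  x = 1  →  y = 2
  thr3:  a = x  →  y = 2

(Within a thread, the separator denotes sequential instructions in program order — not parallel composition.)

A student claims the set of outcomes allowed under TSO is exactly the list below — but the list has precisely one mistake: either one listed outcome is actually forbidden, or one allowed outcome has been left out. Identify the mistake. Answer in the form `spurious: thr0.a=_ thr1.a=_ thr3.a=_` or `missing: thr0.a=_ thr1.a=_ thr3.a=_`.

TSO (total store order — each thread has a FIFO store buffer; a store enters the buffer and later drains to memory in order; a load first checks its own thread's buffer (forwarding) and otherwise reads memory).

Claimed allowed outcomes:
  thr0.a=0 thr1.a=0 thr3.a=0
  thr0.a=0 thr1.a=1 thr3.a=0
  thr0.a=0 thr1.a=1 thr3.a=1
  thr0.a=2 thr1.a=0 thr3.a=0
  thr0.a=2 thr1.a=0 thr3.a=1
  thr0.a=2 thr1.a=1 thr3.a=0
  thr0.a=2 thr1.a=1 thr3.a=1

missing: thr0.a=0 thr1.a=0 thr3.a=1

outcome vector order: (thr0.a,thr1.a,thr3.a)
TSO (8): <0 0 0> <0 0 1> <0 1 0> <0 1 1> <2 0 0> <2 0 1> <2 1 0> <2 1 1>
TSO∖claimed = {<0 0 1>}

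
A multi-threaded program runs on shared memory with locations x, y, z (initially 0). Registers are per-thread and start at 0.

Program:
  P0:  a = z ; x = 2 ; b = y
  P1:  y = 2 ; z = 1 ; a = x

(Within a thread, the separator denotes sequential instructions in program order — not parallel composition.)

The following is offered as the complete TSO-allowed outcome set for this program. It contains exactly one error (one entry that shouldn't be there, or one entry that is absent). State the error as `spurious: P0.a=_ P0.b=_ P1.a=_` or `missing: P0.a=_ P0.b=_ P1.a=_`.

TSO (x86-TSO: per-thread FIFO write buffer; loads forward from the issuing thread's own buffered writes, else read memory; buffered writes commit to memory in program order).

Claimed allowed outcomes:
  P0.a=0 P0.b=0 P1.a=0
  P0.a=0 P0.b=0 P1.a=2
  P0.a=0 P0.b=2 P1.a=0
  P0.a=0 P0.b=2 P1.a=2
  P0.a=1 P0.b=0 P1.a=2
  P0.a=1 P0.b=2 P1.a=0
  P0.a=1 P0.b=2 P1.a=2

spurious: P0.a=1 P0.b=0 P1.a=2

outcome vector order: (P0.a,P0.b,P1.a)
TSO: 6 outcomes — {0/0/0, 0/0/2, 0/2/0, 0/2/2, 1/2/0, 1/2/2}
claimed∖TSO = {1/0/2}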